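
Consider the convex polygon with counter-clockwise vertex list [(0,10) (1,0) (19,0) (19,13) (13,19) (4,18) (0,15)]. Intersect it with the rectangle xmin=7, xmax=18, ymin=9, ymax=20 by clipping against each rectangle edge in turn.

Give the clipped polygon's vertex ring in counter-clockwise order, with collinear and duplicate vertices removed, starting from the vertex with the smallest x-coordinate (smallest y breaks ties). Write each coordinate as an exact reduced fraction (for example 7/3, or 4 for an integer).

1. After x ≥ 7: [(7,0) (19,0) (19,13) (13,19) (7,55/3)]
2. After x ≤ 18: [(7,0) (18,0) (18,14) (13,19) (7,55/3)]
3. After y ≥ 9: [(7,9) (18,9) (18,14) (13,19) (7,55/3)]
4. After y ≤ 20: [(7,9) (18,9) (18,14) (13,19) (7,55/3)]
5. Canonical ring: [(7,9) (18,9) (18,14) (13,19) (7,55/3)]

Clipped polygon: [(7,9) (18,9) (18,14) (13,19) (7,55/3)]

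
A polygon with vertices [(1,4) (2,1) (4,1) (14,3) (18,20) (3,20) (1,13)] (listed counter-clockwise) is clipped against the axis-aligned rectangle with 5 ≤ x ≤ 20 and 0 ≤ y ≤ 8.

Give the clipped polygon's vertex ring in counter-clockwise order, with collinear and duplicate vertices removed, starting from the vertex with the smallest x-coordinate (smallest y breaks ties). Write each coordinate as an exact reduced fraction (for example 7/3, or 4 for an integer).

Clipped polygon: [(5,6/5) (14,3) (258/17,8) (5,8)]

1. After x ≥ 5: [(5,6/5) (14,3) (18,20) (5,20)]
2. After x ≤ 20: [(5,6/5) (14,3) (18,20) (5,20)]
3. After y ≥ 0: [(5,6/5) (14,3) (18,20) (5,20)]
4. After y ≤ 8: [(5,8) (5,6/5) (14,3) (258/17,8)]
5. Canonical ring: [(5,6/5) (14,3) (258/17,8) (5,8)]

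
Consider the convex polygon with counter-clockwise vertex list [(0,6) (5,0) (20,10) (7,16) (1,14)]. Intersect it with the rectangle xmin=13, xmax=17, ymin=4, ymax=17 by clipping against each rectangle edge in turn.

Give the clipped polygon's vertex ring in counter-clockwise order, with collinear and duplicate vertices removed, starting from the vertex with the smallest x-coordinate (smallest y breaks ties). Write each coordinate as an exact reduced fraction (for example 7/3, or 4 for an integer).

1. After x ≥ 13: [(13,16/3) (20,10) (13,172/13)]
2. After x ≤ 17: [(13,16/3) (17,8) (17,148/13) (13,172/13)]
3. After y ≥ 4: [(13,16/3) (17,8) (17,148/13) (13,172/13)]
4. After y ≤ 17: [(13,16/3) (17,8) (17,148/13) (13,172/13)]
5. Canonical ring: [(13,16/3) (17,8) (17,148/13) (13,172/13)]

Clipped polygon: [(13,16/3) (17,8) (17,148/13) (13,172/13)]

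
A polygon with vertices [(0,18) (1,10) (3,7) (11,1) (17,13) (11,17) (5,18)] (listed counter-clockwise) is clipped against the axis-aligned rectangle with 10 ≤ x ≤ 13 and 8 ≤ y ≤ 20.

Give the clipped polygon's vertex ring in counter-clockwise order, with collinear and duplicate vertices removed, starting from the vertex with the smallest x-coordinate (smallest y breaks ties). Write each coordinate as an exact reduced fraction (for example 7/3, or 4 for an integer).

Clipped polygon: [(10,8) (13,8) (13,47/3) (11,17) (10,103/6)]

1. After x ≥ 10: [(10,7/4) (11,1) (17,13) (11,17) (10,103/6)]
2. After x ≤ 13: [(10,7/4) (11,1) (13,5) (13,47/3) (11,17) (10,103/6)]
3. After y ≥ 8: [(10,8) (13,8) (13,47/3) (11,17) (10,103/6)]
4. After y ≤ 20: [(10,8) (13,8) (13,47/3) (11,17) (10,103/6)]
5. Canonical ring: [(10,8) (13,8) (13,47/3) (11,17) (10,103/6)]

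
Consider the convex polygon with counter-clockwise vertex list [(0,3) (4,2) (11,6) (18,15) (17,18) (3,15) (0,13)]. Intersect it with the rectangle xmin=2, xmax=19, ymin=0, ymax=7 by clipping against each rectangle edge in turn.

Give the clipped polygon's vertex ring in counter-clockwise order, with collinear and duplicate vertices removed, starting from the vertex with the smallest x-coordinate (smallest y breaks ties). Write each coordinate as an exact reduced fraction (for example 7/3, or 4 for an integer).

Clipped polygon: [(2,5/2) (4,2) (11,6) (106/9,7) (2,7)]

1. After x ≥ 2: [(2,5/2) (4,2) (11,6) (18,15) (17,18) (3,15) (2,43/3)]
2. After x ≤ 19: [(2,5/2) (4,2) (11,6) (18,15) (17,18) (3,15) (2,43/3)]
3. After y ≥ 0: [(2,5/2) (4,2) (11,6) (18,15) (17,18) (3,15) (2,43/3)]
4. After y ≤ 7: [(2,7) (2,5/2) (4,2) (11,6) (106/9,7)]
5. Canonical ring: [(2,5/2) (4,2) (11,6) (106/9,7) (2,7)]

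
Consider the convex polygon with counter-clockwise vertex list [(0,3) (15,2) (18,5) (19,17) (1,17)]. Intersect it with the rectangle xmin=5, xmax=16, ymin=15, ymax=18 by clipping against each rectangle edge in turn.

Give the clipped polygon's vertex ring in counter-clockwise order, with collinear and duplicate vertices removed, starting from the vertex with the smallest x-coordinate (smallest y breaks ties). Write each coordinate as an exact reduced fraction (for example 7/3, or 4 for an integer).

1. After x ≥ 5: [(5,8/3) (15,2) (18,5) (19,17) (5,17)]
2. After x ≤ 16: [(5,8/3) (15,2) (16,3) (16,17) (5,17)]
3. After y ≥ 15: [(5,15) (16,15) (16,17) (5,17)]
4. After y ≤ 18: [(5,15) (16,15) (16,17) (5,17)]
5. Canonical ring: [(5,15) (16,15) (16,17) (5,17)]

Clipped polygon: [(5,15) (16,15) (16,17) (5,17)]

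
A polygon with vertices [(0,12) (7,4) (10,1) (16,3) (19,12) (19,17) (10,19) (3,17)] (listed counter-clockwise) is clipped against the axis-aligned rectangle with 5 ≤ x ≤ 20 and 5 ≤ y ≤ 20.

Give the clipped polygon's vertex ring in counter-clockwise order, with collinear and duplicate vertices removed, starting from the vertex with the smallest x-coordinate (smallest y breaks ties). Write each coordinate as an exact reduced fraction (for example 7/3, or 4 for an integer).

1. After x ≥ 5: [(5,44/7) (7,4) (10,1) (16,3) (19,12) (19,17) (10,19) (5,123/7)]
2. After x ≤ 20: [(5,44/7) (7,4) (10,1) (16,3) (19,12) (19,17) (10,19) (5,123/7)]
3. After y ≥ 5: [(5,44/7) (49/8,5) (50/3,5) (19,12) (19,17) (10,19) (5,123/7)]
4. After y ≤ 20: [(5,44/7) (49/8,5) (50/3,5) (19,12) (19,17) (10,19) (5,123/7)]
5. Canonical ring: [(5,44/7) (49/8,5) (50/3,5) (19,12) (19,17) (10,19) (5,123/7)]

Clipped polygon: [(5,44/7) (49/8,5) (50/3,5) (19,12) (19,17) (10,19) (5,123/7)]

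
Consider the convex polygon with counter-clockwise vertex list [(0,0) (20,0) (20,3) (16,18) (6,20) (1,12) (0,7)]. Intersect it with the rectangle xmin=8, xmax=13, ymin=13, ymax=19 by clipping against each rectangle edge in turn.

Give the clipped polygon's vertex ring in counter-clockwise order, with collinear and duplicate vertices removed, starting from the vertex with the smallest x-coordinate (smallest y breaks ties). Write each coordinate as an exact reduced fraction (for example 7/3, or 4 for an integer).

Clipped polygon: [(8,13) (13,13) (13,93/5) (11,19) (8,19)]

1. After x ≥ 8: [(8,0) (20,0) (20,3) (16,18) (8,98/5)]
2. After x ≤ 13: [(8,0) (13,0) (13,93/5) (8,98/5)]
3. After y ≥ 13: [(8,13) (13,13) (13,93/5) (8,98/5)]
4. After y ≤ 19: [(8,19) (8,13) (13,13) (13,93/5) (11,19)]
5. Canonical ring: [(8,13) (13,13) (13,93/5) (11,19) (8,19)]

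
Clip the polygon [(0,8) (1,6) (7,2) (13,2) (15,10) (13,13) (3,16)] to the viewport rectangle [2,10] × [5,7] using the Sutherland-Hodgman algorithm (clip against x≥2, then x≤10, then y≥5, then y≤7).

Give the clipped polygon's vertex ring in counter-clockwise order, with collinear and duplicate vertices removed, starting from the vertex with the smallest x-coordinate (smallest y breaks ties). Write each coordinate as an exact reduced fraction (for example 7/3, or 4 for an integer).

Clipped polygon: [(2,16/3) (5/2,5) (10,5) (10,7) (2,7)]

1. After x ≥ 2: [(2,40/3) (2,16/3) (7,2) (13,2) (15,10) (13,13) (3,16)]
2. After x ≤ 10: [(2,40/3) (2,16/3) (7,2) (10,2) (10,139/10) (3,16)]
3. After y ≥ 5: [(2,40/3) (2,16/3) (5/2,5) (10,5) (10,139/10) (3,16)]
4. After y ≤ 7: [(2,7) (2,16/3) (5/2,5) (10,5) (10,7)]
5. Canonical ring: [(2,16/3) (5/2,5) (10,5) (10,7) (2,7)]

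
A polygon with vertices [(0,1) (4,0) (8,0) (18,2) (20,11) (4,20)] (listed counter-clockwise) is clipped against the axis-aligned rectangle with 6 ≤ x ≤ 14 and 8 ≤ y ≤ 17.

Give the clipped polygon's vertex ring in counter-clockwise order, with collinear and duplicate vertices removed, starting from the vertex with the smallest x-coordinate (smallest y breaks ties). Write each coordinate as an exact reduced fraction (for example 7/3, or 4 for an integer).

1. After x ≥ 6: [(6,0) (8,0) (18,2) (20,11) (6,151/8)]
2. After x ≤ 14: [(6,0) (8,0) (14,6/5) (14,115/8) (6,151/8)]
3. After y ≥ 8: [(6,8) (14,8) (14,115/8) (6,151/8)]
4. After y ≤ 17: [(6,17) (6,8) (14,8) (14,115/8) (28/3,17)]
5. Canonical ring: [(6,8) (14,8) (14,115/8) (28/3,17) (6,17)]

Clipped polygon: [(6,8) (14,8) (14,115/8) (28/3,17) (6,17)]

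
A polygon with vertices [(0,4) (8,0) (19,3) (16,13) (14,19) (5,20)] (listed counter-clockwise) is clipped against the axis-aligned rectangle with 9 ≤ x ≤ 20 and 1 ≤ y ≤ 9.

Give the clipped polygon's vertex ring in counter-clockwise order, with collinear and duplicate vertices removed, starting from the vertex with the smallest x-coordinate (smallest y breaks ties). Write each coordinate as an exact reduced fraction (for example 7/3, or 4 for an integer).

1. After x ≥ 9: [(9,3/11) (19,3) (16,13) (14,19) (9,176/9)]
2. After x ≤ 20: [(9,3/11) (19,3) (16,13) (14,19) (9,176/9)]
3. After y ≥ 1: [(9,1) (35/3,1) (19,3) (16,13) (14,19) (9,176/9)]
4. After y ≤ 9: [(9,9) (9,1) (35/3,1) (19,3) (86/5,9)]
5. Canonical ring: [(9,1) (35/3,1) (19,3) (86/5,9) (9,9)]

Clipped polygon: [(9,1) (35/3,1) (19,3) (86/5,9) (9,9)]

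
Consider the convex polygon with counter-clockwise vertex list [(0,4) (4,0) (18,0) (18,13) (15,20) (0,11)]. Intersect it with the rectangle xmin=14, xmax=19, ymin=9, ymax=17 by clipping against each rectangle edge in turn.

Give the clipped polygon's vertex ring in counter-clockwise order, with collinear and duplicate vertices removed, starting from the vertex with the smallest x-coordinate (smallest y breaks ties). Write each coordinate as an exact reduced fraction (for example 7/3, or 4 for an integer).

Clipped polygon: [(14,9) (18,9) (18,13) (114/7,17) (14,17)]

1. After x ≥ 14: [(14,0) (18,0) (18,13) (15,20) (14,97/5)]
2. After x ≤ 19: [(14,0) (18,0) (18,13) (15,20) (14,97/5)]
3. After y ≥ 9: [(14,9) (18,9) (18,13) (15,20) (14,97/5)]
4. After y ≤ 17: [(14,17) (14,9) (18,9) (18,13) (114/7,17)]
5. Canonical ring: [(14,9) (18,9) (18,13) (114/7,17) (14,17)]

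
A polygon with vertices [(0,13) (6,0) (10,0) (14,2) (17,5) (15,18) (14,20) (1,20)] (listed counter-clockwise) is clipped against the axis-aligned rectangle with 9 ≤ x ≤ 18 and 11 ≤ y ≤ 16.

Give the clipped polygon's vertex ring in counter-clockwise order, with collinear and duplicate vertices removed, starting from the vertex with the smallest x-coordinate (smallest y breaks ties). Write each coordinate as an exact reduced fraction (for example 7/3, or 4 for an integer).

1. After x ≥ 9: [(9,0) (10,0) (14,2) (17,5) (15,18) (14,20) (9,20)]
2. After x ≤ 18: [(9,0) (10,0) (14,2) (17,5) (15,18) (14,20) (9,20)]
3. After y ≥ 11: [(9,11) (209/13,11) (15,18) (14,20) (9,20)]
4. After y ≤ 16: [(9,16) (9,11) (209/13,11) (199/13,16)]
5. Canonical ring: [(9,11) (209/13,11) (199/13,16) (9,16)]

Clipped polygon: [(9,11) (209/13,11) (199/13,16) (9,16)]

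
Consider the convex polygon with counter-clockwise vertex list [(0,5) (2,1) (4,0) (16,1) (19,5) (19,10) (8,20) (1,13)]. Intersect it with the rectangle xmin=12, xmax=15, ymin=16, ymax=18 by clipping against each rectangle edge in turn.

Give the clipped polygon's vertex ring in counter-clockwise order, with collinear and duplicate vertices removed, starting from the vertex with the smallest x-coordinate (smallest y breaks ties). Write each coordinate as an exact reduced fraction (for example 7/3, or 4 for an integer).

Clipped polygon: [(12,16) (62/5,16) (12,180/11)]

1. After x ≥ 12: [(12,2/3) (16,1) (19,5) (19,10) (12,180/11)]
2. After x ≤ 15: [(12,2/3) (15,11/12) (15,150/11) (12,180/11)]
3. After y ≥ 16: [(12,16) (62/5,16) (12,180/11)]
4. After y ≤ 18: [(12,16) (62/5,16) (12,180/11)]
5. Canonical ring: [(12,16) (62/5,16) (12,180/11)]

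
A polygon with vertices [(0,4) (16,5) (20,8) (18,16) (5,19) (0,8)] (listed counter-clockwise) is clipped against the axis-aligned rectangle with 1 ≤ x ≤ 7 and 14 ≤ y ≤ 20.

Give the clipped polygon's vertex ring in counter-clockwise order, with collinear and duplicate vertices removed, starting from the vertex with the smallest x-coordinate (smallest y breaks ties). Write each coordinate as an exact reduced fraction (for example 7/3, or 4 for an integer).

Clipped polygon: [(30/11,14) (7,14) (7,241/13) (5,19)]

1. After x ≥ 1: [(1,65/16) (16,5) (20,8) (18,16) (5,19) (1,51/5)]
2. After x ≤ 7: [(1,65/16) (7,71/16) (7,241/13) (5,19) (1,51/5)]
3. After y ≥ 14: [(7,14) (7,241/13) (5,19) (30/11,14)]
4. After y ≤ 20: [(7,14) (7,241/13) (5,19) (30/11,14)]
5. Canonical ring: [(30/11,14) (7,14) (7,241/13) (5,19)]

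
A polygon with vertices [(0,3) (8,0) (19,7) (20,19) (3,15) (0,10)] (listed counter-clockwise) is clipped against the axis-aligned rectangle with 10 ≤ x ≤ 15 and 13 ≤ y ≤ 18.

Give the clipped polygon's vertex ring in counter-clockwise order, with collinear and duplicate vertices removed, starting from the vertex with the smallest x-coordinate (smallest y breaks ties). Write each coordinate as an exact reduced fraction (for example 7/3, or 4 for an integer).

1. After x ≥ 10: [(10,14/11) (19,7) (20,19) (10,283/17)]
2. After x ≤ 15: [(10,14/11) (15,49/11) (15,303/17) (10,283/17)]
3. After y ≥ 13: [(10,13) (15,13) (15,303/17) (10,283/17)]
4. After y ≤ 18: [(10,13) (15,13) (15,303/17) (10,283/17)]
5. Canonical ring: [(10,13) (15,13) (15,303/17) (10,283/17)]

Clipped polygon: [(10,13) (15,13) (15,303/17) (10,283/17)]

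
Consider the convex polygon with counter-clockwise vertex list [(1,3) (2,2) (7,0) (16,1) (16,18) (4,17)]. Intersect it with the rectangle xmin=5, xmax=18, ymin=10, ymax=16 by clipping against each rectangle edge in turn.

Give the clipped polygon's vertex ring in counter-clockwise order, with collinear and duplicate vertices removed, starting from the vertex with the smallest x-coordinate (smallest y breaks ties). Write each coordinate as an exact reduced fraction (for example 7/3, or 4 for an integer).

1. After x ≥ 5: [(5,4/5) (7,0) (16,1) (16,18) (5,205/12)]
2. After x ≤ 18: [(5,4/5) (7,0) (16,1) (16,18) (5,205/12)]
3. After y ≥ 10: [(5,10) (16,10) (16,18) (5,205/12)]
4. After y ≤ 16: [(5,16) (5,10) (16,10) (16,16)]
5. Canonical ring: [(5,10) (16,10) (16,16) (5,16)]

Clipped polygon: [(5,10) (16,10) (16,16) (5,16)]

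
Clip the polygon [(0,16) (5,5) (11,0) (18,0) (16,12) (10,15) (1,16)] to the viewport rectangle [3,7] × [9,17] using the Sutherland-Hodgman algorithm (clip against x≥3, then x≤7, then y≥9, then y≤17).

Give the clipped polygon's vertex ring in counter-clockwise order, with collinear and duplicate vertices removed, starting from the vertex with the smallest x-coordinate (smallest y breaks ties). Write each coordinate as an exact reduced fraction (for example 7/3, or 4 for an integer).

1. After x ≥ 3: [(3,47/5) (5,5) (11,0) (18,0) (16,12) (10,15) (3,142/9)]
2. After x ≤ 7: [(3,47/5) (5,5) (7,10/3) (7,46/3) (3,142/9)]
3. After y ≥ 9: [(3,47/5) (35/11,9) (7,9) (7,46/3) (3,142/9)]
4. After y ≤ 17: [(3,47/5) (35/11,9) (7,9) (7,46/3) (3,142/9)]
5. Canonical ring: [(3,47/5) (35/11,9) (7,9) (7,46/3) (3,142/9)]

Clipped polygon: [(3,47/5) (35/11,9) (7,9) (7,46/3) (3,142/9)]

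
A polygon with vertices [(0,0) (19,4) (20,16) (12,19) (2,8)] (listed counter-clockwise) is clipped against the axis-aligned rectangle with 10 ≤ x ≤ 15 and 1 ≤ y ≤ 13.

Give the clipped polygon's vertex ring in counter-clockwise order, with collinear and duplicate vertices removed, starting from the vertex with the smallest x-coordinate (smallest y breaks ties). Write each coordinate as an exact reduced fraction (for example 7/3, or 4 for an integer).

1. After x ≥ 10: [(10,40/19) (19,4) (20,16) (12,19) (10,84/5)]
2. After x ≤ 15: [(10,40/19) (15,60/19) (15,143/8) (12,19) (10,84/5)]
3. After y ≥ 1: [(10,40/19) (15,60/19) (15,143/8) (12,19) (10,84/5)]
4. After y ≤ 13: [(10,13) (10,40/19) (15,60/19) (15,13)]
5. Canonical ring: [(10,40/19) (15,60/19) (15,13) (10,13)]

Clipped polygon: [(10,40/19) (15,60/19) (15,13) (10,13)]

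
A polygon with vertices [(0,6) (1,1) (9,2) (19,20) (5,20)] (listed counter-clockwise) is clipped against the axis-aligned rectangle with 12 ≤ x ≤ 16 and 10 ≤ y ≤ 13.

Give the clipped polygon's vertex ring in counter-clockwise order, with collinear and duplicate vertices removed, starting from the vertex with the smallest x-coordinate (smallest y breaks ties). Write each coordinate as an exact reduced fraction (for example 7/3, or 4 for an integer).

1. After x ≥ 12: [(12,37/5) (19,20) (12,20)]
2. After x ≤ 16: [(12,37/5) (16,73/5) (16,20) (12,20)]
3. After y ≥ 10: [(12,10) (121/9,10) (16,73/5) (16,20) (12,20)]
4. After y ≤ 13: [(12,13) (12,10) (121/9,10) (136/9,13)]
5. Canonical ring: [(12,10) (121/9,10) (136/9,13) (12,13)]

Clipped polygon: [(12,10) (121/9,10) (136/9,13) (12,13)]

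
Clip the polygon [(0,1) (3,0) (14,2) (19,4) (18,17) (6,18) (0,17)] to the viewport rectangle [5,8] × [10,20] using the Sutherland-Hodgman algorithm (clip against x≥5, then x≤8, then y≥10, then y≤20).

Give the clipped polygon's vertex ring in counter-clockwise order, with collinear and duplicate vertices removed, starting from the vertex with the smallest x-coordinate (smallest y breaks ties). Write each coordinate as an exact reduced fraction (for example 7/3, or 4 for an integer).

1. After x ≥ 5: [(5,4/11) (14,2) (19,4) (18,17) (6,18) (5,107/6)]
2. After x ≤ 8: [(5,4/11) (8,10/11) (8,107/6) (6,18) (5,107/6)]
3. After y ≥ 10: [(5,10) (8,10) (8,107/6) (6,18) (5,107/6)]
4. After y ≤ 20: [(5,10) (8,10) (8,107/6) (6,18) (5,107/6)]
5. Canonical ring: [(5,10) (8,10) (8,107/6) (6,18) (5,107/6)]

Clipped polygon: [(5,10) (8,10) (8,107/6) (6,18) (5,107/6)]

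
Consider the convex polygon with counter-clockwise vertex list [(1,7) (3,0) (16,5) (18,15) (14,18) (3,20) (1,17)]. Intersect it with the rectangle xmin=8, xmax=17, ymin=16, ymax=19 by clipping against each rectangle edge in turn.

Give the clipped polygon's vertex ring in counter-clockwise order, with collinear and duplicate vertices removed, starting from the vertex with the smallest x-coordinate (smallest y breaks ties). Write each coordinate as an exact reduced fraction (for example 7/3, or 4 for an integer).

Clipped polygon: [(8,16) (50/3,16) (14,18) (17/2,19) (8,19)]

1. After x ≥ 8: [(8,25/13) (16,5) (18,15) (14,18) (8,210/11)]
2. After x ≤ 17: [(8,25/13) (16,5) (17,10) (17,63/4) (14,18) (8,210/11)]
3. After y ≥ 16: [(8,16) (50/3,16) (14,18) (8,210/11)]
4. After y ≤ 19: [(8,19) (8,16) (50/3,16) (14,18) (17/2,19)]
5. Canonical ring: [(8,16) (50/3,16) (14,18) (17/2,19) (8,19)]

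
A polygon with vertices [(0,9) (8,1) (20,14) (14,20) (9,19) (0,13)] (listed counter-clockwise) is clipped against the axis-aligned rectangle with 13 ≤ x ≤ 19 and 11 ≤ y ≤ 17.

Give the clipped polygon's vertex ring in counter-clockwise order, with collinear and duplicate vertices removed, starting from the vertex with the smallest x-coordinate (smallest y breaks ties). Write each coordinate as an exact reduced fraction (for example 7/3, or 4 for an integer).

1. After x ≥ 13: [(13,77/12) (20,14) (14,20) (13,99/5)]
2. After x ≤ 19: [(13,77/12) (19,155/12) (19,15) (14,20) (13,99/5)]
3. After y ≥ 11: [(13,11) (224/13,11) (19,155/12) (19,15) (14,20) (13,99/5)]
4. After y ≤ 17: [(13,17) (13,11) (224/13,11) (19,155/12) (19,15) (17,17)]
5. Canonical ring: [(13,11) (224/13,11) (19,155/12) (19,15) (17,17) (13,17)]

Clipped polygon: [(13,11) (224/13,11) (19,155/12) (19,15) (17,17) (13,17)]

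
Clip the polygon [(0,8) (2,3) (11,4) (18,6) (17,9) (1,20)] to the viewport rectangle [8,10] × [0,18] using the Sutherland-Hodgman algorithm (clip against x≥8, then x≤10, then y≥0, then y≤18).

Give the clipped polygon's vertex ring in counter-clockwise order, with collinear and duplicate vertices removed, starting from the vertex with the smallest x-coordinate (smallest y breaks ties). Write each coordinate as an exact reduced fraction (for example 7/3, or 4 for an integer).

1. After x ≥ 8: [(8,11/3) (11,4) (18,6) (17,9) (8,243/16)]
2. After x ≤ 10: [(8,11/3) (10,35/9) (10,221/16) (8,243/16)]
3. After y ≥ 0: [(8,11/3) (10,35/9) (10,221/16) (8,243/16)]
4. After y ≤ 18: [(8,11/3) (10,35/9) (10,221/16) (8,243/16)]
5. Canonical ring: [(8,11/3) (10,35/9) (10,221/16) (8,243/16)]

Clipped polygon: [(8,11/3) (10,35/9) (10,221/16) (8,243/16)]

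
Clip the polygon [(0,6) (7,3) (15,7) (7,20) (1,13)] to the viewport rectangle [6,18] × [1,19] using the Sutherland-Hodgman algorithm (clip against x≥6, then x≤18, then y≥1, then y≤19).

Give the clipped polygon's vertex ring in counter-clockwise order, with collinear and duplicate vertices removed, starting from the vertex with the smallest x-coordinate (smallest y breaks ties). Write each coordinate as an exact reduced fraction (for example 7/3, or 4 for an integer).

Clipped polygon: [(6,24/7) (7,3) (15,7) (99/13,19) (43/7,19) (6,113/6)]

1. After x ≥ 6: [(6,24/7) (7,3) (15,7) (7,20) (6,113/6)]
2. After x ≤ 18: [(6,24/7) (7,3) (15,7) (7,20) (6,113/6)]
3. After y ≥ 1: [(6,24/7) (7,3) (15,7) (7,20) (6,113/6)]
4. After y ≤ 19: [(6,24/7) (7,3) (15,7) (99/13,19) (43/7,19) (6,113/6)]
5. Canonical ring: [(6,24/7) (7,3) (15,7) (99/13,19) (43/7,19) (6,113/6)]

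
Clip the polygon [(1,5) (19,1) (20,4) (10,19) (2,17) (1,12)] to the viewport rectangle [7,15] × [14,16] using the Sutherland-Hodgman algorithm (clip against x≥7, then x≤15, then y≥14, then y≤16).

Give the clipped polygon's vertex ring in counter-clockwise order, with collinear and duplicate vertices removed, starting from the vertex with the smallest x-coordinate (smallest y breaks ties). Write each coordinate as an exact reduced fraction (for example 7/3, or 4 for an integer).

1. After x ≥ 7: [(7,11/3) (19,1) (20,4) (10,19) (7,73/4)]
2. After x ≤ 15: [(7,11/3) (15,17/9) (15,23/2) (10,19) (7,73/4)]
3. After y ≥ 14: [(7,14) (40/3,14) (10,19) (7,73/4)]
4. After y ≤ 16: [(7,16) (7,14) (40/3,14) (12,16)]
5. Canonical ring: [(7,14) (40/3,14) (12,16) (7,16)]

Clipped polygon: [(7,14) (40/3,14) (12,16) (7,16)]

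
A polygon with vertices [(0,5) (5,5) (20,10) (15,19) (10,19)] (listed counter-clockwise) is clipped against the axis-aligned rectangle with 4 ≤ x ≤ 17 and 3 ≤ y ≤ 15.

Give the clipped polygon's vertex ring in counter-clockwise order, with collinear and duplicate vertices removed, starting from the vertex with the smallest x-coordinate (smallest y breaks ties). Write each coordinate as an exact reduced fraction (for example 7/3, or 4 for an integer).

1. After x ≥ 4: [(4,53/5) (4,5) (5,5) (20,10) (15,19) (10,19)]
2. After x ≤ 17: [(4,53/5) (4,5) (5,5) (17,9) (17,77/5) (15,19) (10,19)]
3. After y ≥ 3: [(4,53/5) (4,5) (5,5) (17,9) (17,77/5) (15,19) (10,19)]
4. After y ≤ 15: [(50/7,15) (4,53/5) (4,5) (5,5) (17,9) (17,15)]
5. Canonical ring: [(4,5) (5,5) (17,9) (17,15) (50/7,15) (4,53/5)]

Clipped polygon: [(4,5) (5,5) (17,9) (17,15) (50/7,15) (4,53/5)]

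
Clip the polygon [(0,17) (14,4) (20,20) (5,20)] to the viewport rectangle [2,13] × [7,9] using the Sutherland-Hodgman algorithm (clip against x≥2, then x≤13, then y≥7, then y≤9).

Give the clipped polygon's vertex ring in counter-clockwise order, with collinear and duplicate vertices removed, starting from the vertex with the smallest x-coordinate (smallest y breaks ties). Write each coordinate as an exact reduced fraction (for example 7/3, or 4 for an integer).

1. After x ≥ 2: [(2,91/5) (2,106/7) (14,4) (20,20) (5,20)]
2. After x ≤ 13: [(2,91/5) (2,106/7) (13,69/14) (13,20) (5,20)]
3. After y ≥ 7: [(2,91/5) (2,106/7) (140/13,7) (13,7) (13,20) (5,20)]
4. After y ≤ 9: [(112/13,9) (140/13,7) (13,7) (13,9)]
5. Canonical ring: [(112/13,9) (140/13,7) (13,7) (13,9)]

Clipped polygon: [(112/13,9) (140/13,7) (13,7) (13,9)]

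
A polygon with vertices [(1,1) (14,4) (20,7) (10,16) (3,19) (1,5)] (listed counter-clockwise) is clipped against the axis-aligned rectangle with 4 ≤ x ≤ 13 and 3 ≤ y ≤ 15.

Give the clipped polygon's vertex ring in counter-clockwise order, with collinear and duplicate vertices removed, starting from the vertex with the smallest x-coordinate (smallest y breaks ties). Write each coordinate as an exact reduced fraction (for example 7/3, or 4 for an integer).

1. After x ≥ 4: [(4,22/13) (14,4) (20,7) (10,16) (4,130/7)]
2. After x ≤ 13: [(4,22/13) (13,49/13) (13,133/10) (10,16) (4,130/7)]
3. After y ≥ 3: [(4,3) (29/3,3) (13,49/13) (13,133/10) (10,16) (4,130/7)]
4. After y ≤ 15: [(4,15) (4,3) (29/3,3) (13,49/13) (13,133/10) (100/9,15)]
5. Canonical ring: [(4,3) (29/3,3) (13,49/13) (13,133/10) (100/9,15) (4,15)]

Clipped polygon: [(4,3) (29/3,3) (13,49/13) (13,133/10) (100/9,15) (4,15)]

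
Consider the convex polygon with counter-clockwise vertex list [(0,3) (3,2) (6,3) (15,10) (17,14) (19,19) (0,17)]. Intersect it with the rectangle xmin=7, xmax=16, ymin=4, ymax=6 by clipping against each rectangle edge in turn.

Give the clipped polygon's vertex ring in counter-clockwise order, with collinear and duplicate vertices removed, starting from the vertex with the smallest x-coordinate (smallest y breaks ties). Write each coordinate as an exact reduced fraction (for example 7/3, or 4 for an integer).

1. After x ≥ 7: [(7,34/9) (15,10) (17,14) (19,19) (7,337/19)]
2. After x ≤ 16: [(7,34/9) (15,10) (16,12) (16,355/19) (7,337/19)]
3. After y ≥ 4: [(7,4) (51/7,4) (15,10) (16,12) (16,355/19) (7,337/19)]
4. After y ≤ 6: [(7,6) (7,4) (51/7,4) (69/7,6)]
5. Canonical ring: [(7,4) (51/7,4) (69/7,6) (7,6)]

Clipped polygon: [(7,4) (51/7,4) (69/7,6) (7,6)]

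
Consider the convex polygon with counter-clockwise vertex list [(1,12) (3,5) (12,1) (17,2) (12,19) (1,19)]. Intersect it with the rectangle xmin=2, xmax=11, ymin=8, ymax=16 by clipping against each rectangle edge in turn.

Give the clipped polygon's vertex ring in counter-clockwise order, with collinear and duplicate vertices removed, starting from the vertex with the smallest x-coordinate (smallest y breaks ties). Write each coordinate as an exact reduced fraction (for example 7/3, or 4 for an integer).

Clipped polygon: [(2,17/2) (15/7,8) (11,8) (11,16) (2,16)]

1. After x ≥ 2: [(2,17/2) (3,5) (12,1) (17,2) (12,19) (2,19)]
2. After x ≤ 11: [(2,17/2) (3,5) (11,13/9) (11,19) (2,19)]
3. After y ≥ 8: [(2,17/2) (15/7,8) (11,8) (11,19) (2,19)]
4. After y ≤ 16: [(2,16) (2,17/2) (15/7,8) (11,8) (11,16)]
5. Canonical ring: [(2,17/2) (15/7,8) (11,8) (11,16) (2,16)]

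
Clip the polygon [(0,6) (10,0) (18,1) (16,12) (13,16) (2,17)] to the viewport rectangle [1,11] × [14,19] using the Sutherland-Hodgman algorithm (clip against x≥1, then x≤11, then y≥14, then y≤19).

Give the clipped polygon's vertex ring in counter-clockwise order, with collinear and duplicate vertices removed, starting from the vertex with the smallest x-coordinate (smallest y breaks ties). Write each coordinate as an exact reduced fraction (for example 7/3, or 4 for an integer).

1. After x ≥ 1: [(1,23/2) (1,27/5) (10,0) (18,1) (16,12) (13,16) (2,17)]
2. After x ≤ 11: [(1,23/2) (1,27/5) (10,0) (11,1/8) (11,178/11) (2,17)]
3. After y ≥ 14: [(16/11,14) (11,14) (11,178/11) (2,17)]
4. After y ≤ 19: [(16/11,14) (11,14) (11,178/11) (2,17)]
5. Canonical ring: [(16/11,14) (11,14) (11,178/11) (2,17)]

Clipped polygon: [(16/11,14) (11,14) (11,178/11) (2,17)]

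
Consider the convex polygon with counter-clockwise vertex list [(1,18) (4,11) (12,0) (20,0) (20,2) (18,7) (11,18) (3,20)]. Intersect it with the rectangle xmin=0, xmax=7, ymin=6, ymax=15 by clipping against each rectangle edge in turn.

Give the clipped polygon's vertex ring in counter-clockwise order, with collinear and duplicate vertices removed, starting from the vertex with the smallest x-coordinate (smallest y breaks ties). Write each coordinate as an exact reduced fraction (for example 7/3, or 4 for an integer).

1. After x ≥ 0: [(1,18) (4,11) (12,0) (20,0) (20,2) (18,7) (11,18) (3,20)]
2. After x ≤ 7: [(1,18) (4,11) (7,55/8) (7,19) (3,20)]
3. After y ≥ 6: [(1,18) (4,11) (7,55/8) (7,19) (3,20)]
4. After y ≤ 15: [(16/7,15) (4,11) (7,55/8) (7,15)]
5. Canonical ring: [(16/7,15) (4,11) (7,55/8) (7,15)]

Clipped polygon: [(16/7,15) (4,11) (7,55/8) (7,15)]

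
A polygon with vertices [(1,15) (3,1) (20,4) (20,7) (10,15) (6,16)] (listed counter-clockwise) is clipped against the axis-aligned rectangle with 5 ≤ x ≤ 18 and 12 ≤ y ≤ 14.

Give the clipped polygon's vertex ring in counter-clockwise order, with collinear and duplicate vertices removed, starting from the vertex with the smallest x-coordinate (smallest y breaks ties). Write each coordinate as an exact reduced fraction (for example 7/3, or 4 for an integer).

1. After x ≥ 5: [(5,79/5) (5,23/17) (20,4) (20,7) (10,15) (6,16)]
2. After x ≤ 18: [(5,79/5) (5,23/17) (18,62/17) (18,43/5) (10,15) (6,16)]
3. After y ≥ 12: [(5,79/5) (5,12) (55/4,12) (10,15) (6,16)]
4. After y ≤ 14: [(5,14) (5,12) (55/4,12) (45/4,14)]
5. Canonical ring: [(5,12) (55/4,12) (45/4,14) (5,14)]

Clipped polygon: [(5,12) (55/4,12) (45/4,14) (5,14)]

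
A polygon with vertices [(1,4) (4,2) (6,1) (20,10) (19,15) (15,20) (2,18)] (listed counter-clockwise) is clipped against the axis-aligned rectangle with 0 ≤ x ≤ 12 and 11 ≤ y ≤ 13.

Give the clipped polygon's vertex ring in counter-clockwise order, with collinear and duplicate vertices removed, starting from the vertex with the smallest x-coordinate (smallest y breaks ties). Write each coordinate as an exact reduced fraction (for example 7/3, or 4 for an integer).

Clipped polygon: [(3/2,11) (12,11) (12,13) (23/14,13)]

1. After x ≥ 0: [(1,4) (4,2) (6,1) (20,10) (19,15) (15,20) (2,18)]
2. After x ≤ 12: [(1,4) (4,2) (6,1) (12,34/7) (12,254/13) (2,18)]
3. After y ≥ 11: [(3/2,11) (12,11) (12,254/13) (2,18)]
4. After y ≤ 13: [(23/14,13) (3/2,11) (12,11) (12,13)]
5. Canonical ring: [(3/2,11) (12,11) (12,13) (23/14,13)]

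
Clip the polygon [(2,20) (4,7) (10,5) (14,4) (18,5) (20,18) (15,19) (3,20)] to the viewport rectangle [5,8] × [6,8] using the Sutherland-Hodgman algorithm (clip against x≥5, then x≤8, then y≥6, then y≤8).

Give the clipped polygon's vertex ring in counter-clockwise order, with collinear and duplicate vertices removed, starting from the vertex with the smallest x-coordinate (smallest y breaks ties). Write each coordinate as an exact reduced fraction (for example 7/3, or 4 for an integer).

Clipped polygon: [(5,20/3) (7,6) (8,6) (8,8) (5,8)]

1. After x ≥ 5: [(5,20/3) (10,5) (14,4) (18,5) (20,18) (15,19) (5,119/6)]
2. After x ≤ 8: [(5,20/3) (8,17/3) (8,235/12) (5,119/6)]
3. After y ≥ 6: [(5,20/3) (7,6) (8,6) (8,235/12) (5,119/6)]
4. After y ≤ 8: [(5,8) (5,20/3) (7,6) (8,6) (8,8)]
5. Canonical ring: [(5,20/3) (7,6) (8,6) (8,8) (5,8)]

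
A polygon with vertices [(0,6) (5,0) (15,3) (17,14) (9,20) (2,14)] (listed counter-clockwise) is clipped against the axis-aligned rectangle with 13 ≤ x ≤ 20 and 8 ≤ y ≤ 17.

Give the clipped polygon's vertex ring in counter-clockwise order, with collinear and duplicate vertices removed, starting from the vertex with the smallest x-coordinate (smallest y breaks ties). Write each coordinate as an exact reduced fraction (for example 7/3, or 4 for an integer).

1. After x ≥ 13: [(13,12/5) (15,3) (17,14) (13,17)]
2. After x ≤ 20: [(13,12/5) (15,3) (17,14) (13,17)]
3. After y ≥ 8: [(13,8) (175/11,8) (17,14) (13,17)]
4. After y ≤ 17: [(13,8) (175/11,8) (17,14) (13,17)]
5. Canonical ring: [(13,8) (175/11,8) (17,14) (13,17)]

Clipped polygon: [(13,8) (175/11,8) (17,14) (13,17)]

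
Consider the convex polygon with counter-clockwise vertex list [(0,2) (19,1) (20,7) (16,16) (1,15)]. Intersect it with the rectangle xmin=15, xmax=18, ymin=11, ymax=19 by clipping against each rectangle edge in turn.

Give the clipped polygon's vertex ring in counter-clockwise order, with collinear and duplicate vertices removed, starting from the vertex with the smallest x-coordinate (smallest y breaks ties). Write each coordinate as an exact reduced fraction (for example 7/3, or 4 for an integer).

1. After x ≥ 15: [(15,23/19) (19,1) (20,7) (16,16) (15,239/15)]
2. After x ≤ 18: [(15,23/19) (18,20/19) (18,23/2) (16,16) (15,239/15)]
3. After y ≥ 11: [(15,11) (18,11) (18,23/2) (16,16) (15,239/15)]
4. After y ≤ 19: [(15,11) (18,11) (18,23/2) (16,16) (15,239/15)]
5. Canonical ring: [(15,11) (18,11) (18,23/2) (16,16) (15,239/15)]

Clipped polygon: [(15,11) (18,11) (18,23/2) (16,16) (15,239/15)]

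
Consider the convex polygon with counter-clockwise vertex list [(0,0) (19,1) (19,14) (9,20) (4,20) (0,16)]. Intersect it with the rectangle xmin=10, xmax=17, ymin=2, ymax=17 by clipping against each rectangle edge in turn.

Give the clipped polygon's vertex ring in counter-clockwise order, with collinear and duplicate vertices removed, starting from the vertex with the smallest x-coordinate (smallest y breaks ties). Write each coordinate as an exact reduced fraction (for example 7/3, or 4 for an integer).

1. After x ≥ 10: [(10,10/19) (19,1) (19,14) (10,97/5)]
2. After x ≤ 17: [(10,10/19) (17,17/19) (17,76/5) (10,97/5)]
3. After y ≥ 2: [(10,2) (17,2) (17,76/5) (10,97/5)]
4. After y ≤ 17: [(10,17) (10,2) (17,2) (17,76/5) (14,17)]
5. Canonical ring: [(10,2) (17,2) (17,76/5) (14,17) (10,17)]

Clipped polygon: [(10,2) (17,2) (17,76/5) (14,17) (10,17)]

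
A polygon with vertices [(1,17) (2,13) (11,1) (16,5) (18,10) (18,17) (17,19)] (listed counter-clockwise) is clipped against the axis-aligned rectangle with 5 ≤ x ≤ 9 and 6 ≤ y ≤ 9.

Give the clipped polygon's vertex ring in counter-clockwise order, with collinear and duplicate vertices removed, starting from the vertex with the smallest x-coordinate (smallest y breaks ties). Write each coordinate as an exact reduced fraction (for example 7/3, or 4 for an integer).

Clipped polygon: [(5,9) (29/4,6) (9,6) (9,9)]

1. After x ≥ 5: [(5,35/2) (5,9) (11,1) (16,5) (18,10) (18,17) (17,19)]
2. After x ≤ 9: [(9,18) (5,35/2) (5,9) (9,11/3)]
3. After y ≥ 6: [(9,6) (9,18) (5,35/2) (5,9) (29/4,6)]
4. After y ≤ 9: [(9,6) (9,9) (5,9) (5,9) (29/4,6)]
5. Canonical ring: [(5,9) (29/4,6) (9,6) (9,9)]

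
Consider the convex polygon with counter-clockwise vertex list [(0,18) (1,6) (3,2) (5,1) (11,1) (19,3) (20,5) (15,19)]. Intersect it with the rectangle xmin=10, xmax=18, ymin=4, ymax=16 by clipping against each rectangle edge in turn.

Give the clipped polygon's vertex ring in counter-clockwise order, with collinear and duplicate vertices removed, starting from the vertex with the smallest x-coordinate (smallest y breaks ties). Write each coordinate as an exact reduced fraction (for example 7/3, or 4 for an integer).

1. After x ≥ 10: [(10,56/3) (10,1) (11,1) (19,3) (20,5) (15,19)]
2. After x ≤ 18: [(10,56/3) (10,1) (11,1) (18,11/4) (18,53/5) (15,19)]
3. After y ≥ 4: [(10,56/3) (10,4) (18,4) (18,53/5) (15,19)]
4. After y ≤ 16: [(10,16) (10,4) (18,4) (18,53/5) (225/14,16)]
5. Canonical ring: [(10,4) (18,4) (18,53/5) (225/14,16) (10,16)]

Clipped polygon: [(10,4) (18,4) (18,53/5) (225/14,16) (10,16)]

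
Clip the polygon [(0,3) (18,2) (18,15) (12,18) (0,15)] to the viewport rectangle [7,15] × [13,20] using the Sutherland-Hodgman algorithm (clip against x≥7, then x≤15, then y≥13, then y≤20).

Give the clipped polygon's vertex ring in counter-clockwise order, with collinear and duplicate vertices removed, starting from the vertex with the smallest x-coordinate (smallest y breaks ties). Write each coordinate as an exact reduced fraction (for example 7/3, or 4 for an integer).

Clipped polygon: [(7,13) (15,13) (15,33/2) (12,18) (7,67/4)]

1. After x ≥ 7: [(7,47/18) (18,2) (18,15) (12,18) (7,67/4)]
2. After x ≤ 15: [(7,47/18) (15,13/6) (15,33/2) (12,18) (7,67/4)]
3. After y ≥ 13: [(7,13) (15,13) (15,33/2) (12,18) (7,67/4)]
4. After y ≤ 20: [(7,13) (15,13) (15,33/2) (12,18) (7,67/4)]
5. Canonical ring: [(7,13) (15,13) (15,33/2) (12,18) (7,67/4)]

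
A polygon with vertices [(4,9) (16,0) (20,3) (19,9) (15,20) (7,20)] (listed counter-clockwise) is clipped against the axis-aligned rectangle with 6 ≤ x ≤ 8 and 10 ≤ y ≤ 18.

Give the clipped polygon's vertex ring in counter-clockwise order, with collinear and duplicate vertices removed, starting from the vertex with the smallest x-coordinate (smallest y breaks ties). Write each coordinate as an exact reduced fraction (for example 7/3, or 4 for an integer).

Clipped polygon: [(6,10) (8,10) (8,18) (71/11,18) (6,49/3)]

1. After x ≥ 6: [(6,49/3) (6,15/2) (16,0) (20,3) (19,9) (15,20) (7,20)]
2. After x ≤ 8: [(6,49/3) (6,15/2) (8,6) (8,20) (7,20)]
3. After y ≥ 10: [(6,49/3) (6,10) (8,10) (8,20) (7,20)]
4. After y ≤ 18: [(71/11,18) (6,49/3) (6,10) (8,10) (8,18)]
5. Canonical ring: [(6,10) (8,10) (8,18) (71/11,18) (6,49/3)]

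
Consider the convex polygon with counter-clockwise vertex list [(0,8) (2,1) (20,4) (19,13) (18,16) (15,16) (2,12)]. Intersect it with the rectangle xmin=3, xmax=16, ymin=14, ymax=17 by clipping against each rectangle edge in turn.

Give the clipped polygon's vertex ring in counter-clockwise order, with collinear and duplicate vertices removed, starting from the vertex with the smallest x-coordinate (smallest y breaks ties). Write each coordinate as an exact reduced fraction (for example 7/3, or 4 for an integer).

Clipped polygon: [(17/2,14) (16,14) (16,16) (15,16)]

1. After x ≥ 3: [(3,7/6) (20,4) (19,13) (18,16) (15,16) (3,160/13)]
2. After x ≤ 16: [(3,7/6) (16,10/3) (16,16) (15,16) (3,160/13)]
3. After y ≥ 14: [(16,14) (16,16) (15,16) (17/2,14)]
4. After y ≤ 17: [(16,14) (16,16) (15,16) (17/2,14)]
5. Canonical ring: [(17/2,14) (16,14) (16,16) (15,16)]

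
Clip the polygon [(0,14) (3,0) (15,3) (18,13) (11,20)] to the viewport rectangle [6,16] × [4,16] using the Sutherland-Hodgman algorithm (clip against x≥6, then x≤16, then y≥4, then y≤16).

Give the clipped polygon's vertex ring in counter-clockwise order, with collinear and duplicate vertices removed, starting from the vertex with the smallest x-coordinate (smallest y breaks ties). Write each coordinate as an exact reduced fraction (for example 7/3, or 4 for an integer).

1. After x ≥ 6: [(6,190/11) (6,3/4) (15,3) (18,13) (11,20)]
2. After x ≤ 16: [(6,190/11) (6,3/4) (15,3) (16,19/3) (16,15) (11,20)]
3. After y ≥ 4: [(6,190/11) (6,4) (153/10,4) (16,19/3) (16,15) (11,20)]
4. After y ≤ 16: [(6,16) (6,4) (153/10,4) (16,19/3) (16,15) (15,16)]
5. Canonical ring: [(6,4) (153/10,4) (16,19/3) (16,15) (15,16) (6,16)]

Clipped polygon: [(6,4) (153/10,4) (16,19/3) (16,15) (15,16) (6,16)]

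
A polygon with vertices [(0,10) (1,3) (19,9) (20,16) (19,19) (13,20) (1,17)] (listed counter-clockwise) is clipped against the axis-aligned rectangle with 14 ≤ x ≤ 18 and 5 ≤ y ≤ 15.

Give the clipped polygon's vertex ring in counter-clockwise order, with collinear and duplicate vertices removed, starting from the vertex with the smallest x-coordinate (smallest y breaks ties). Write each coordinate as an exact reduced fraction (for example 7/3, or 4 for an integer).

Clipped polygon: [(14,22/3) (18,26/3) (18,15) (14,15)]

1. After x ≥ 14: [(14,22/3) (19,9) (20,16) (19,19) (14,119/6)]
2. After x ≤ 18: [(14,22/3) (18,26/3) (18,115/6) (14,119/6)]
3. After y ≥ 5: [(14,22/3) (18,26/3) (18,115/6) (14,119/6)]
4. After y ≤ 15: [(14,15) (14,22/3) (18,26/3) (18,15)]
5. Canonical ring: [(14,22/3) (18,26/3) (18,15) (14,15)]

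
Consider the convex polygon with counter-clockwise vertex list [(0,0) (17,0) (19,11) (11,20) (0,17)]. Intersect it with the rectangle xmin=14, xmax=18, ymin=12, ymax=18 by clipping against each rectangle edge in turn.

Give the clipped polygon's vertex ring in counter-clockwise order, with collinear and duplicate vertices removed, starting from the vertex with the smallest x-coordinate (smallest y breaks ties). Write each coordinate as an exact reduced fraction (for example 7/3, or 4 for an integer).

1. After x ≥ 14: [(14,0) (17,0) (19,11) (14,133/8)]
2. After x ≤ 18: [(14,0) (17,0) (18,11/2) (18,97/8) (14,133/8)]
3. After y ≥ 12: [(14,12) (18,12) (18,97/8) (14,133/8)]
4. After y ≤ 18: [(14,12) (18,12) (18,97/8) (14,133/8)]
5. Canonical ring: [(14,12) (18,12) (18,97/8) (14,133/8)]

Clipped polygon: [(14,12) (18,12) (18,97/8) (14,133/8)]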